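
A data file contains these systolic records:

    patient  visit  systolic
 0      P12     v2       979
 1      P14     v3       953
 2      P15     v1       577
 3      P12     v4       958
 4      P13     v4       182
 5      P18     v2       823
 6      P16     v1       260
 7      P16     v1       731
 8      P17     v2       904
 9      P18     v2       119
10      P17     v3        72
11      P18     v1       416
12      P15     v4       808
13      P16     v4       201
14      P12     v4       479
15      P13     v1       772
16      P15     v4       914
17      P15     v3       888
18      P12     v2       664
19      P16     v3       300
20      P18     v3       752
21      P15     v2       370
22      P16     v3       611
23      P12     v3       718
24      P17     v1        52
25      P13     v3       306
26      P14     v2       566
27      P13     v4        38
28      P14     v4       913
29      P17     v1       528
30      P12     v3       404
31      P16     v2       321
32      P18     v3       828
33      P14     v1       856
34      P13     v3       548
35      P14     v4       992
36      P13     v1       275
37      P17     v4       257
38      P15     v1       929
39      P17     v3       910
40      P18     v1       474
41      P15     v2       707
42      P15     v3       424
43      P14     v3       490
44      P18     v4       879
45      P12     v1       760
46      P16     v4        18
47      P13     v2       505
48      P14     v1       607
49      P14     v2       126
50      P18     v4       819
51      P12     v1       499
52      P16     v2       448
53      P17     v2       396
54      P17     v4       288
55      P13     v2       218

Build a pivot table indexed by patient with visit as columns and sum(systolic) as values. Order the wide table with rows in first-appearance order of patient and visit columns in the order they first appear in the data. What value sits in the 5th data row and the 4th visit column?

With rows in first-appearance order of patient, row 5 is patient=P18. visit columns in first-appearance order: v2, v3, v1, v4; column 4 is v4.
Long rows with patient=P18, visit=v4: 879 + 819 = 1698.

1698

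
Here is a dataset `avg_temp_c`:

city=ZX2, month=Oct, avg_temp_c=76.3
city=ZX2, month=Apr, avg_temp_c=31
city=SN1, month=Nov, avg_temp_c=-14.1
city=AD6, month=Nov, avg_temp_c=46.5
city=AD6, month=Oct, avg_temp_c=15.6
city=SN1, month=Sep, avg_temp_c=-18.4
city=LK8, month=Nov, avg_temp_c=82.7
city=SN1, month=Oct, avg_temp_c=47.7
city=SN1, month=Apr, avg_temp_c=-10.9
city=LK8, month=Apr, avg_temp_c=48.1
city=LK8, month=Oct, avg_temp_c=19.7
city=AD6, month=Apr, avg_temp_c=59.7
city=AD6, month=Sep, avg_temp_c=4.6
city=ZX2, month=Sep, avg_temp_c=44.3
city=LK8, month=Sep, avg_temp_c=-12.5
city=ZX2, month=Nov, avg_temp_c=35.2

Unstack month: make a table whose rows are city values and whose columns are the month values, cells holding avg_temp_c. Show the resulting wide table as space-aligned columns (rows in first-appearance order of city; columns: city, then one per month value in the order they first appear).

Columns: city plus the 4 distinct month values (Oct, Apr, Nov, Sep).
For example, row ZX2 column Oct takes avg_temp_c=76.3 from the long row (ZX2, Oct).

city  Oct   Apr    Nov    Sep  
ZX2   76.3  31     35.2   44.3 
SN1   47.7  -10.9  -14.1  -18.4
AD6   15.6  59.7   46.5   4.6  
LK8   19.7  48.1   82.7   -12.5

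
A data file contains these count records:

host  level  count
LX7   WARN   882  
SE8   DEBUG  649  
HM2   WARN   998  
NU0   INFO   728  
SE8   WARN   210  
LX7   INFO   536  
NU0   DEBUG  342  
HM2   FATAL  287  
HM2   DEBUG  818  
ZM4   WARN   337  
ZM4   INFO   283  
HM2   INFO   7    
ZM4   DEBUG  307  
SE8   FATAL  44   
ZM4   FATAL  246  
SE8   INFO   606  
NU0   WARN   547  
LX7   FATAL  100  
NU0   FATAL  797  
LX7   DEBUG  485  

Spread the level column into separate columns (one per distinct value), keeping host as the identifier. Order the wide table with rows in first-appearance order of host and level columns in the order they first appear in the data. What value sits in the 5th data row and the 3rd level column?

283

With rows in first-appearance order of host, row 5 is host=ZM4. level columns in first-appearance order: WARN, DEBUG, INFO, FATAL; column 3 is INFO.
Long rows with host=ZM4, level=INFO: count = 283.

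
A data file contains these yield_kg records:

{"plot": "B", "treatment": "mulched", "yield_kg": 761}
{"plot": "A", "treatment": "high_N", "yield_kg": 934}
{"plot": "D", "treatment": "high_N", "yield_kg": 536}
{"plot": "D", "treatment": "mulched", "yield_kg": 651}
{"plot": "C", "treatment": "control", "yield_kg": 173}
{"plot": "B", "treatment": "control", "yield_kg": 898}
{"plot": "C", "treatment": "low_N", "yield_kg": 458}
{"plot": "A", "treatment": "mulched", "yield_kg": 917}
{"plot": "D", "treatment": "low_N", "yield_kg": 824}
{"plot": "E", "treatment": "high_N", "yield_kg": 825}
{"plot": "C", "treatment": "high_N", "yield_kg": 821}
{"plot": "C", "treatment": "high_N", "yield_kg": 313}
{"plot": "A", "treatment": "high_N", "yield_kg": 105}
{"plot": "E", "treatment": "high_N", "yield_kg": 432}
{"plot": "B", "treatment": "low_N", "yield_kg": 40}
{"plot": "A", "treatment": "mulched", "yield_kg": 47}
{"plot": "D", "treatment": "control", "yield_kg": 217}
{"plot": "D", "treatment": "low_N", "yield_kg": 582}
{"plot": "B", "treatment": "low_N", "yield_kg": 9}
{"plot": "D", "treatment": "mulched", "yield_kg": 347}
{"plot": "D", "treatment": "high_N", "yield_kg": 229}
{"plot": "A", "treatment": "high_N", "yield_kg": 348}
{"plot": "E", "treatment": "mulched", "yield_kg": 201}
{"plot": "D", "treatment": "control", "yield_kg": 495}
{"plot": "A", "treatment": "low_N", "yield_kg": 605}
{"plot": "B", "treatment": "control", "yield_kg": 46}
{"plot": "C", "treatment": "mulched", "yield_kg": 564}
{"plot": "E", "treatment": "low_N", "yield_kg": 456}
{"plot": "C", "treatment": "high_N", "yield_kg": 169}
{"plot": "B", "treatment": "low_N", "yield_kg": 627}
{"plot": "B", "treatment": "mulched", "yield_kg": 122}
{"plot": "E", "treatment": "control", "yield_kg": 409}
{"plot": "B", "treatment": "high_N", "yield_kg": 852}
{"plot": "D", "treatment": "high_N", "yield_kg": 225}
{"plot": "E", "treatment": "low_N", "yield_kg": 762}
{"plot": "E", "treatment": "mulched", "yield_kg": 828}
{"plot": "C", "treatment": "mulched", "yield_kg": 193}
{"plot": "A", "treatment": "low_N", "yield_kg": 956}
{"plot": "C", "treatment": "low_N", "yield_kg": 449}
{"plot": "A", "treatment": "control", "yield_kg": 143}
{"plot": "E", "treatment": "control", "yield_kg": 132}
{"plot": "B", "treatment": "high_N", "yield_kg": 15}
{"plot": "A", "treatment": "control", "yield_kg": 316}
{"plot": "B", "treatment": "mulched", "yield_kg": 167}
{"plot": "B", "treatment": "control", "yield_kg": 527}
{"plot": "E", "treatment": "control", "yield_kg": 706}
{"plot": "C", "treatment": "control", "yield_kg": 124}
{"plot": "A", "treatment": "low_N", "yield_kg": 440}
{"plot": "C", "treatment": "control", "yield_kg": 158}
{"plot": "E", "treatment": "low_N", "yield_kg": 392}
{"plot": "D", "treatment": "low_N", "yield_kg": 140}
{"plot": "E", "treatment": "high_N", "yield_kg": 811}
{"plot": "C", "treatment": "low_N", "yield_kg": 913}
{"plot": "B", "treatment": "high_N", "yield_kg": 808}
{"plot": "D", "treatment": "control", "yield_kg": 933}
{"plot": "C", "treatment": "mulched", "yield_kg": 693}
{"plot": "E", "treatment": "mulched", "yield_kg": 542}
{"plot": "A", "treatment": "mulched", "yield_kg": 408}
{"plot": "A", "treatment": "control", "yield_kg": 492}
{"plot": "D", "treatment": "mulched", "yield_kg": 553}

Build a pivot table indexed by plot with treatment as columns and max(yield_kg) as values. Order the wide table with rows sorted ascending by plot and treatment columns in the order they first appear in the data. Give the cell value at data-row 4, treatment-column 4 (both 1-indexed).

With rows sorted ascending by plot, row 4 is plot=D. treatment columns in first-appearance order: mulched, high_N, control, low_N; column 4 is low_N.
Long rows with plot=D, treatment=low_N: max(824, 582, 140) = 824.

824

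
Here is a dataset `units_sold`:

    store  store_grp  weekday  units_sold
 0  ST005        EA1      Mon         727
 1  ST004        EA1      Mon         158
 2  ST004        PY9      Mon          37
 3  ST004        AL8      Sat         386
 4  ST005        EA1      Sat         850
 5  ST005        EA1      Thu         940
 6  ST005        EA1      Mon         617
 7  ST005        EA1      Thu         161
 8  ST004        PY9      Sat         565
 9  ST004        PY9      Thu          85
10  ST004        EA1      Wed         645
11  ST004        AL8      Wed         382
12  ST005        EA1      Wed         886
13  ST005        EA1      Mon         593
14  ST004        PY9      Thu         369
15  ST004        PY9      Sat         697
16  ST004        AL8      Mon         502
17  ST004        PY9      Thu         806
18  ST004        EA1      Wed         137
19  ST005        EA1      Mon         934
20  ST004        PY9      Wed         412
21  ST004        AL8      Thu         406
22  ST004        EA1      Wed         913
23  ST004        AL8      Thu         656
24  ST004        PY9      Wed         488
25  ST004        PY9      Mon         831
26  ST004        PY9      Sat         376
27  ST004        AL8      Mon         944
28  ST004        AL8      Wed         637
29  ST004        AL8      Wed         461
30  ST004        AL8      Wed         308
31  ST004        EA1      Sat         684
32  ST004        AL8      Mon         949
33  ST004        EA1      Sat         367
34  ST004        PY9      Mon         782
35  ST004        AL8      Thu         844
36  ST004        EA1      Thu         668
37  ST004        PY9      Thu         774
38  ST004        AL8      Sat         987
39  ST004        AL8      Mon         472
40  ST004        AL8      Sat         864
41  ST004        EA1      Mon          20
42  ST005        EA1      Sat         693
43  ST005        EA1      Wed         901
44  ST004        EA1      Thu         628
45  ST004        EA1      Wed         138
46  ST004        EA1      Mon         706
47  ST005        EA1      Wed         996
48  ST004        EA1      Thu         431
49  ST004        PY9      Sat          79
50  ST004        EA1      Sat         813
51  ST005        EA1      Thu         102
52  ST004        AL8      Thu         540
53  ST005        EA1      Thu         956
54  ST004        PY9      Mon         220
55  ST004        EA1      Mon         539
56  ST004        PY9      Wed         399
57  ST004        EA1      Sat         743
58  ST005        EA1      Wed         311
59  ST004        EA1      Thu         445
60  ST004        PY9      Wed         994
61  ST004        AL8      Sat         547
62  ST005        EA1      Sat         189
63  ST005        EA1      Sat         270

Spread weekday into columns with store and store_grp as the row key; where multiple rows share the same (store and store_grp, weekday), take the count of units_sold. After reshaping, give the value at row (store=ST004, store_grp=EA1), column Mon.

4

Rows with store=ST004, store_grp=EA1 and weekday=Mon: units_sold values are 158, 20, 706, 539.
4 rows match — count = 4.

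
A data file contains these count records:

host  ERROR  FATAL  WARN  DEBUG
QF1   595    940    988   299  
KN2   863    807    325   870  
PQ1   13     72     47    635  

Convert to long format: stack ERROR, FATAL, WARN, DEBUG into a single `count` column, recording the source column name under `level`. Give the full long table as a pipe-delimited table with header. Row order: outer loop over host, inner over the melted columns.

| host | level | count |
| QF1 | ERROR | 595 |
| QF1 | FATAL | 940 |
| QF1 | WARN | 988 |
| QF1 | DEBUG | 299 |
| KN2 | ERROR | 863 |
| KN2 | FATAL | 807 |
| KN2 | WARN | 325 |
| KN2 | DEBUG | 870 |
| PQ1 | ERROR | 13 |
| PQ1 | FATAL | 72 |
| PQ1 | WARN | 47 |
| PQ1 | DEBUG | 635 |

Each (host, column) pair becomes one row: 3 × 4 = 12 rows.
For example, (QF1, ERROR) → count=595.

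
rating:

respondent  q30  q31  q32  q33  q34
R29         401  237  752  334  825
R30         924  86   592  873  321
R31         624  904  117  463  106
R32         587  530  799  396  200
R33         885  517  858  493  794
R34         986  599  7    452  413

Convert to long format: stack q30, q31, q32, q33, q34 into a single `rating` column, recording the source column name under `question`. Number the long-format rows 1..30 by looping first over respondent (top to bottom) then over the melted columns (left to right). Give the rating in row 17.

30 rows total (6 × 5). Row 17: index ⌊(17-1)/5⌋ = 3 into respondent → R32; (17-1) mod 5 = 1 into the melted columns → q31.
So row 17 is (R32, q31, 530); rating = 530.

530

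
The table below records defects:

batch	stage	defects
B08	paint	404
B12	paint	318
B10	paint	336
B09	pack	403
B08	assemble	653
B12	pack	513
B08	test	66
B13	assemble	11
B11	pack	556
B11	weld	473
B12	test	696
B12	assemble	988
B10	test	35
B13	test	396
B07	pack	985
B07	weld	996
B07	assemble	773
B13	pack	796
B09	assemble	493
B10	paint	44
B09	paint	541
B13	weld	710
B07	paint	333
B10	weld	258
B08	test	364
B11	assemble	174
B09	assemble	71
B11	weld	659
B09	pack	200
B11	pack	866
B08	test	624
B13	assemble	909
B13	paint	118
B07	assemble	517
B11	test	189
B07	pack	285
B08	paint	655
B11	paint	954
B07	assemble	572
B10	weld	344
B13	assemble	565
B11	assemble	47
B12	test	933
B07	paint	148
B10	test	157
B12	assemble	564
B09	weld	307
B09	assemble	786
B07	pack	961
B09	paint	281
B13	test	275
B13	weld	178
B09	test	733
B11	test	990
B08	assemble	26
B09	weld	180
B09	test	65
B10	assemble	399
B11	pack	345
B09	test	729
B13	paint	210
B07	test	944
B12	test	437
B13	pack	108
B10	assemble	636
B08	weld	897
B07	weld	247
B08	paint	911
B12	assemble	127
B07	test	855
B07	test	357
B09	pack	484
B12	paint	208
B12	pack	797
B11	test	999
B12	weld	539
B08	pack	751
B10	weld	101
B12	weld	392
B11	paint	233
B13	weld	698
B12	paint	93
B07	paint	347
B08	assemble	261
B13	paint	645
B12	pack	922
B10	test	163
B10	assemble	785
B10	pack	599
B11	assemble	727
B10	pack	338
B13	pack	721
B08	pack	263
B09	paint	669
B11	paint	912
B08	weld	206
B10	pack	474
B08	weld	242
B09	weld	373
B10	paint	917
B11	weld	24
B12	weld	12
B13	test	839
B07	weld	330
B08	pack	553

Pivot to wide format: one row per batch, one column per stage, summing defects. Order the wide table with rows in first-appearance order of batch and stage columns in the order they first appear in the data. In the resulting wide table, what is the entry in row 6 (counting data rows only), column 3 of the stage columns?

With rows in first-appearance order of batch, row 6 is batch=B11. stage columns in first-appearance order: paint, pack, assemble, test, weld; column 3 is assemble.
Long rows with batch=B11, stage=assemble: 174 + 47 + 727 = 948.

948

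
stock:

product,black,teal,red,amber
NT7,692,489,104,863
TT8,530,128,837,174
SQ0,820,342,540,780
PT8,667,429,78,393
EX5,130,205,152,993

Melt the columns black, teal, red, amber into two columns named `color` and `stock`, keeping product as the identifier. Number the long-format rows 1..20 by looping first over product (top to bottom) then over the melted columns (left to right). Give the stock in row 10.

342

20 rows total (5 × 4). Row 10: index ⌊(10-1)/4⌋ = 2 into product → SQ0; (10-1) mod 4 = 1 into the melted columns → teal.
So row 10 is (SQ0, teal, 342); stock = 342.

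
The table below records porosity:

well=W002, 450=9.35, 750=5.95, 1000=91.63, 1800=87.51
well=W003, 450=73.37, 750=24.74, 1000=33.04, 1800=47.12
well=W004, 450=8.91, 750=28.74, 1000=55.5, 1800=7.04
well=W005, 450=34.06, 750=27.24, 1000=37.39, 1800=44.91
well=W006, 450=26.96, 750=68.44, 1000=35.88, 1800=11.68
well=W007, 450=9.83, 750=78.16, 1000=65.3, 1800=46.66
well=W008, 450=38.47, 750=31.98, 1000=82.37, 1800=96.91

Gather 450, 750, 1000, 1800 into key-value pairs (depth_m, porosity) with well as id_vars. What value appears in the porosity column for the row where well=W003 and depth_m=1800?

47.12

Unpivoting turns each (well, wide-column) pair into one long row.
The wide cell at row W003, column 1800 holds 47.12, so the long row (W003, 1800) has porosity=47.12.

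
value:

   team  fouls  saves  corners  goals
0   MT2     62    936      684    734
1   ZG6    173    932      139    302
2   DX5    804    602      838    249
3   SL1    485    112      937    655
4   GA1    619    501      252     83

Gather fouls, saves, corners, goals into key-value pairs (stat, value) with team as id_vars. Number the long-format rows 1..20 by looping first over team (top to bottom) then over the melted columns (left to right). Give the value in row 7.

20 rows total (5 × 4). Row 7: index ⌊(7-1)/4⌋ = 1 into team → ZG6; (7-1) mod 4 = 2 into the melted columns → corners.
So row 7 is (ZG6, corners, 139); value = 139.

139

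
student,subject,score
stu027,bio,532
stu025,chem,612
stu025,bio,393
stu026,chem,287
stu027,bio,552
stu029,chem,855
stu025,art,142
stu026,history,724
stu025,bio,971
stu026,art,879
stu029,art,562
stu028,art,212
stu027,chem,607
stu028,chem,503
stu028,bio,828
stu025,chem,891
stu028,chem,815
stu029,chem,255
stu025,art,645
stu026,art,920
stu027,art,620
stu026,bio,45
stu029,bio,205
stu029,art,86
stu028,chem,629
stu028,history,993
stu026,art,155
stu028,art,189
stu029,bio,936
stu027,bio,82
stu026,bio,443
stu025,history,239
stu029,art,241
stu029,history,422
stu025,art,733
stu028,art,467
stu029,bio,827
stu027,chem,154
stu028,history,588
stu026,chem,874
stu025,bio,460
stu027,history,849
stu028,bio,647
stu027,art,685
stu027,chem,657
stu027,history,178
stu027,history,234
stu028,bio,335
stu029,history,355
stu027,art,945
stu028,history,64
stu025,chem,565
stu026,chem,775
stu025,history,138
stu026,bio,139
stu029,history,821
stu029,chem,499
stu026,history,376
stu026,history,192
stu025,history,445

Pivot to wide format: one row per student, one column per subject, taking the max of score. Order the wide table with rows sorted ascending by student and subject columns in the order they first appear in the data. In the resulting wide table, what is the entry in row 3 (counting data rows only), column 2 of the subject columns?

With rows sorted ascending by student, row 3 is student=stu027. subject columns in first-appearance order: bio, chem, art, history; column 2 is chem.
Long rows with student=stu027, subject=chem: max(607, 154, 657) = 657.

657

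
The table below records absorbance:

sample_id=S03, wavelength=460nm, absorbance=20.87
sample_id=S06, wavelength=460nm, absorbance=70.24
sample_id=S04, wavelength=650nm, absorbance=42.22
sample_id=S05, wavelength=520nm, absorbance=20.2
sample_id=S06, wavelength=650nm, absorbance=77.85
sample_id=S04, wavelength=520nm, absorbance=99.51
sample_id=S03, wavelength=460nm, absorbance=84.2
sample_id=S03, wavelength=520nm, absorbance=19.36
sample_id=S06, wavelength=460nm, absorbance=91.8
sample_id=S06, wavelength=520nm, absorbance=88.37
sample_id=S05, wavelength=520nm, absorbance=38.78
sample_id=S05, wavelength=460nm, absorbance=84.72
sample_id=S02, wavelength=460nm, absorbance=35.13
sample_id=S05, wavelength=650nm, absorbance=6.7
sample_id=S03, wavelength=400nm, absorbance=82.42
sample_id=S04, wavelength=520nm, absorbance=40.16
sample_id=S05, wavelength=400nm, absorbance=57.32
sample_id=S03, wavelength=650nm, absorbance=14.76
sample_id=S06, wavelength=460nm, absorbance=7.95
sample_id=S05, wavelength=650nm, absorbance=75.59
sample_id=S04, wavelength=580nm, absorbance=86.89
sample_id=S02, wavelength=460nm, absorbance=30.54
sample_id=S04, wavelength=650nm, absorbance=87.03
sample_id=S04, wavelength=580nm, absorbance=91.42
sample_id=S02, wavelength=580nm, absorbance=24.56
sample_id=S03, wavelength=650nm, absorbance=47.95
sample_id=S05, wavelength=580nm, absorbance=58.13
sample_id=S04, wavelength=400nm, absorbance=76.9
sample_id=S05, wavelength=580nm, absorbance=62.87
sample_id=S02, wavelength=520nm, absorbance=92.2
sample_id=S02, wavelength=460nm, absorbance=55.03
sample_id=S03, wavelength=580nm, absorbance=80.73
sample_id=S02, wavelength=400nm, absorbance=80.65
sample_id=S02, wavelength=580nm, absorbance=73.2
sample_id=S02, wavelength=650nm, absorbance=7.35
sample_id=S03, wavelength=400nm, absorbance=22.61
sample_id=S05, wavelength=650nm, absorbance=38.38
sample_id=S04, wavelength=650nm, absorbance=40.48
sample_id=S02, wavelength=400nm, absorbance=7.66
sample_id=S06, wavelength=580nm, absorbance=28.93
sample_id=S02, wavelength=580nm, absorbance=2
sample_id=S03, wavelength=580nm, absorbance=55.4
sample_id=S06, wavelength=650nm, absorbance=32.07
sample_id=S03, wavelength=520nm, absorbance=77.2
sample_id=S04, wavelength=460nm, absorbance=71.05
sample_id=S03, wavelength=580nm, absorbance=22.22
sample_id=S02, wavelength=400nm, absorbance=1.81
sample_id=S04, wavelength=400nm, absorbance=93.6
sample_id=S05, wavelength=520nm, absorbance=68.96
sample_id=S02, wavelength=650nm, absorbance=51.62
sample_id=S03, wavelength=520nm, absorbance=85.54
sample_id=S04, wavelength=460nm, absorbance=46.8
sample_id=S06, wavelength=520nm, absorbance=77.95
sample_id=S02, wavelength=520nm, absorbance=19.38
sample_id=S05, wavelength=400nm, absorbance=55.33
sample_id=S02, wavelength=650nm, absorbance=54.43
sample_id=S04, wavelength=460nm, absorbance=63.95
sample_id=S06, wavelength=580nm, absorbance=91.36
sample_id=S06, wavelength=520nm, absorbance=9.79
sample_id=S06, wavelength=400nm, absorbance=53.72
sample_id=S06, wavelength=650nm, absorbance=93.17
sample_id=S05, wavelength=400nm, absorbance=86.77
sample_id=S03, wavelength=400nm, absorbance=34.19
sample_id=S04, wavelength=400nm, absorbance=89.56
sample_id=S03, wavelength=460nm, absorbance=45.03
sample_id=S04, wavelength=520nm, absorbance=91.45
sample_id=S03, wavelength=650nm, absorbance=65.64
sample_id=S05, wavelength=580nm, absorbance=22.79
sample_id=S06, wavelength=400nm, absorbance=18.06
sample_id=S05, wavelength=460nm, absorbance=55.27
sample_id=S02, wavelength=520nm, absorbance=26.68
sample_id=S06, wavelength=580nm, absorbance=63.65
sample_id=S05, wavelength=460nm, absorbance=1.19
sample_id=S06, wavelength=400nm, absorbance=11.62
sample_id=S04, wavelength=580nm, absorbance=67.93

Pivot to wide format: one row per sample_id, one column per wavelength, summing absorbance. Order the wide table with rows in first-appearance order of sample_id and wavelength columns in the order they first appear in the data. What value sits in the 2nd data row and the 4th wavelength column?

83.40

With rows in first-appearance order of sample_id, row 2 is sample_id=S06. wavelength columns in first-appearance order: 460nm, 650nm, 520nm, 400nm, 580nm; column 4 is 400nm.
Long rows with sample_id=S06, wavelength=400nm: 53.72 + 18.06 + 11.62 = 83.40.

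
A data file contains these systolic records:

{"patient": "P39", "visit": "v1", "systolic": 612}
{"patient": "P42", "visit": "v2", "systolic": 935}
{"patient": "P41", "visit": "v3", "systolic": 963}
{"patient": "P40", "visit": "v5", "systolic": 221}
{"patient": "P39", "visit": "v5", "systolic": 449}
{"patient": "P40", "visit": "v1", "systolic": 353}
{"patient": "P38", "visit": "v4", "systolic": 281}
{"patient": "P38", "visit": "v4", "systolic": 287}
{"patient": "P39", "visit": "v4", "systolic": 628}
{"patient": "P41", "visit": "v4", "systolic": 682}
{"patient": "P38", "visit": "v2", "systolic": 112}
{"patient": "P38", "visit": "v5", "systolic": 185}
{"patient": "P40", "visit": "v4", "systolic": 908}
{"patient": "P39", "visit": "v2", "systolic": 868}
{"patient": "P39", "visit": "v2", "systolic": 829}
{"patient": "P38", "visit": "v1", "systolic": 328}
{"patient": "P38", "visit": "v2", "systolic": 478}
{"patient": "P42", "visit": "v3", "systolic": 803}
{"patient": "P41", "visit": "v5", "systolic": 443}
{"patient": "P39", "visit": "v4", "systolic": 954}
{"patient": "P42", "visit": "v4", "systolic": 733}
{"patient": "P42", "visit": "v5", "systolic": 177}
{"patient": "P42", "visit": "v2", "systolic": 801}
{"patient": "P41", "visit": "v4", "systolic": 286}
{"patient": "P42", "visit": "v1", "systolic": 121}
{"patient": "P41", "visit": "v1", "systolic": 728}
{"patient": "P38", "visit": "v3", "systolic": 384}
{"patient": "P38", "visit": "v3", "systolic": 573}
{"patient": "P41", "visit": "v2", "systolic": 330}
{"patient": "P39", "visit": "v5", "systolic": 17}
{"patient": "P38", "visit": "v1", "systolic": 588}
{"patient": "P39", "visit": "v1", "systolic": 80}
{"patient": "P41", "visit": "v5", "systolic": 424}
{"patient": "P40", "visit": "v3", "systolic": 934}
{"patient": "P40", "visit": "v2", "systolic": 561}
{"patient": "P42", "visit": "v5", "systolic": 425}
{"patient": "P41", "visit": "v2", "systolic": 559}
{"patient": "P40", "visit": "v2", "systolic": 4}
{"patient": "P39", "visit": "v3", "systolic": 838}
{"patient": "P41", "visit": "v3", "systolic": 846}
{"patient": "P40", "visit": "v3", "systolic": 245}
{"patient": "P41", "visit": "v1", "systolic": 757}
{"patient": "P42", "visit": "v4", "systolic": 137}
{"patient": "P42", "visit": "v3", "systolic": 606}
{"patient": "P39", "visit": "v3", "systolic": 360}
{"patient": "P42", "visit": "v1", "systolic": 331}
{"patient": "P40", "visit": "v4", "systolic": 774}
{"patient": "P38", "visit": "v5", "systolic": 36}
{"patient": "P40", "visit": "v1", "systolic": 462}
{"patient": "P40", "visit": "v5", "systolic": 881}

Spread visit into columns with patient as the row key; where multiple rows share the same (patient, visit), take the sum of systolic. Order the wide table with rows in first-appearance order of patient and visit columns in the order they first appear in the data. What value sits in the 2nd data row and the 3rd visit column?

With rows in first-appearance order of patient, row 2 is patient=P42. visit columns in first-appearance order: v1, v2, v3, v5, v4; column 3 is v3.
Long rows with patient=P42, visit=v3: 803 + 606 = 1409.

1409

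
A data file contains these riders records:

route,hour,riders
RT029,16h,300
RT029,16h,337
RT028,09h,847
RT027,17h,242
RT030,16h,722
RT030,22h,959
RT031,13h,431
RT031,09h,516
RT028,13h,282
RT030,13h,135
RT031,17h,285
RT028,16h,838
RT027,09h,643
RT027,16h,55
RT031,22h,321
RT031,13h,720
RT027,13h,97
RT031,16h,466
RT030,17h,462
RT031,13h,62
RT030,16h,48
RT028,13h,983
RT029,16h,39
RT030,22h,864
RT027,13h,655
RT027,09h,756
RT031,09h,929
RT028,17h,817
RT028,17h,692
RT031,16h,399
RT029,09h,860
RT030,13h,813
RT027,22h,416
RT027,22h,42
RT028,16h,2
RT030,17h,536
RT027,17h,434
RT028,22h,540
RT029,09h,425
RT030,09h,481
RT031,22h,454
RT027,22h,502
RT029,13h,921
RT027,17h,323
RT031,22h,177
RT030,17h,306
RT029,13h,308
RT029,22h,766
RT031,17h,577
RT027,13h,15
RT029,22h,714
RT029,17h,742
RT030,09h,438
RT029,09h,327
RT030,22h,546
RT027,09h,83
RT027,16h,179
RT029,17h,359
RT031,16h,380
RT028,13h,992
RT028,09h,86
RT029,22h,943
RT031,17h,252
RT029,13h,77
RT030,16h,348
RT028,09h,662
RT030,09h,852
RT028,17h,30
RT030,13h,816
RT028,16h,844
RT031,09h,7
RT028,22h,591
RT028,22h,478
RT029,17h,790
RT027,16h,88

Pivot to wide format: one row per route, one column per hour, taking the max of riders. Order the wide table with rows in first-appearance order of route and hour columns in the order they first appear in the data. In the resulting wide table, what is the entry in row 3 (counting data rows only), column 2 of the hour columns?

With rows in first-appearance order of route, row 3 is route=RT027. hour columns in first-appearance order: 16h, 09h, 17h, 22h, 13h; column 2 is 09h.
Long rows with route=RT027, hour=09h: max(643, 756, 83) = 756.

756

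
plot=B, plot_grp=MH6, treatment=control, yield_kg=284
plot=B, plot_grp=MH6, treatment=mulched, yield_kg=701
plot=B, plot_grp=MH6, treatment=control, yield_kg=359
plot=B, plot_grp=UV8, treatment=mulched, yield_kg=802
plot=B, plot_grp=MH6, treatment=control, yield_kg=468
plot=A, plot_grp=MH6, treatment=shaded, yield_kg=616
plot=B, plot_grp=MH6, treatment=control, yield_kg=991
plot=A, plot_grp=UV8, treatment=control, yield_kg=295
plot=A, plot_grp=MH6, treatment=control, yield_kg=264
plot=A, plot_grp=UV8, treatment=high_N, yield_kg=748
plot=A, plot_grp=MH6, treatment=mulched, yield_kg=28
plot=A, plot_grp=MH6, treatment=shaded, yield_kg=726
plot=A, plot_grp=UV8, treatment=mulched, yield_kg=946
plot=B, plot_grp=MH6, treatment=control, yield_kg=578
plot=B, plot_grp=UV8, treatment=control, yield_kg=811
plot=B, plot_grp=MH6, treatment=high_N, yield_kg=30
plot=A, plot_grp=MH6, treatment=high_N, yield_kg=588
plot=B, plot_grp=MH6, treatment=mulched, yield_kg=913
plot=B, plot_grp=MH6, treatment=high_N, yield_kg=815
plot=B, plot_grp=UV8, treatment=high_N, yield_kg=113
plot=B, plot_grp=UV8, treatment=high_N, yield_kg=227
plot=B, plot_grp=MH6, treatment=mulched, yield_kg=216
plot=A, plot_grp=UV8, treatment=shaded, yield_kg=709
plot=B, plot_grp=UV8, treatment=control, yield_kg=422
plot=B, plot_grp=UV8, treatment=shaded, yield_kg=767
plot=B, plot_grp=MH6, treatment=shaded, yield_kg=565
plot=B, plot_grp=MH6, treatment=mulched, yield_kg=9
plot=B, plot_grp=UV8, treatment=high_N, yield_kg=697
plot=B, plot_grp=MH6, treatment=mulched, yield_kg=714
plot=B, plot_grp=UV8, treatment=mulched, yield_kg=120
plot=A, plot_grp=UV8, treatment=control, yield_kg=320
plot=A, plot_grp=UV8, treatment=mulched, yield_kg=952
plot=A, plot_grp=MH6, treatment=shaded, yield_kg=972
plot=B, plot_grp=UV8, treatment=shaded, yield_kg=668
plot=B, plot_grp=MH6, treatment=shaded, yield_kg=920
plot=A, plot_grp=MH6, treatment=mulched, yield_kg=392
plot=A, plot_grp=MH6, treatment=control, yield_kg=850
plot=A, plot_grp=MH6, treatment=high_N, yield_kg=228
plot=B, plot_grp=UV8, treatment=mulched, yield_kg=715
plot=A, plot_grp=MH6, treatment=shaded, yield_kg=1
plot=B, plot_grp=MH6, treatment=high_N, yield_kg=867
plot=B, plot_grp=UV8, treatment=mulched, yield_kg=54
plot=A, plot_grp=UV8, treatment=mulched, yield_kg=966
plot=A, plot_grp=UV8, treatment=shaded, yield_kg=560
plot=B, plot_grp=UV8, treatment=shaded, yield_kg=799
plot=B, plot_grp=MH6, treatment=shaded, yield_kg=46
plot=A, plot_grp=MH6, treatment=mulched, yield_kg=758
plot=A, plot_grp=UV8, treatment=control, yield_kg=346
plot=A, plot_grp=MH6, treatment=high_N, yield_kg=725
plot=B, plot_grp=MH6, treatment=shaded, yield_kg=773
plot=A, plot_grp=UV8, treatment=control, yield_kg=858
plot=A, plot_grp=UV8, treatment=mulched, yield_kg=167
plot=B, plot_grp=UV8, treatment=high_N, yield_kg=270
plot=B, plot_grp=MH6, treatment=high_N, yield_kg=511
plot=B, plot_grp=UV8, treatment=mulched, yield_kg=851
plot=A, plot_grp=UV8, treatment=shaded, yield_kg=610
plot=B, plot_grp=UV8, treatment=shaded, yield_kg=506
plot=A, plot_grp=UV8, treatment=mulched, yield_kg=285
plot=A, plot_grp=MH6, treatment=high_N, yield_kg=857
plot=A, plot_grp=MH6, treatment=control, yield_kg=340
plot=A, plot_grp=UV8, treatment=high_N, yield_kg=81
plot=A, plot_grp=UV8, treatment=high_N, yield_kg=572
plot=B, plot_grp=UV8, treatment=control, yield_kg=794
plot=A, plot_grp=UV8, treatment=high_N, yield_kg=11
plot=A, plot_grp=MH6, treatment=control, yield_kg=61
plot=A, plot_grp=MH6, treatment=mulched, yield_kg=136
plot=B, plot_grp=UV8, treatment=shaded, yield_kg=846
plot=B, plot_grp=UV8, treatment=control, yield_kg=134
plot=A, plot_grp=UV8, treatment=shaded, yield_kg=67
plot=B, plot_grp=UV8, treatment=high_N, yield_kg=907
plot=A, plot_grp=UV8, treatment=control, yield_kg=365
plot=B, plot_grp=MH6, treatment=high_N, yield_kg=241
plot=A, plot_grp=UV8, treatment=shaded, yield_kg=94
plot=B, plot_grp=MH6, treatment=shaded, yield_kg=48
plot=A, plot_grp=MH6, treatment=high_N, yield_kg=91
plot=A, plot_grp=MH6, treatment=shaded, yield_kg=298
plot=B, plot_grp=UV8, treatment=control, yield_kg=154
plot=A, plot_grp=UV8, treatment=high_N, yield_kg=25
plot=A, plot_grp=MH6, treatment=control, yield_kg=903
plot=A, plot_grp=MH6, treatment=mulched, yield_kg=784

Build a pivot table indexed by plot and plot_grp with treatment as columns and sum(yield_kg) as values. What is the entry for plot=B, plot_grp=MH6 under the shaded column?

Rows with plot=B, plot_grp=MH6 and treatment=shaded: yield_kg values are 565, 920, 46, 773, 48.
565 + 920 + 46 + 773 + 48 = 2352.

2352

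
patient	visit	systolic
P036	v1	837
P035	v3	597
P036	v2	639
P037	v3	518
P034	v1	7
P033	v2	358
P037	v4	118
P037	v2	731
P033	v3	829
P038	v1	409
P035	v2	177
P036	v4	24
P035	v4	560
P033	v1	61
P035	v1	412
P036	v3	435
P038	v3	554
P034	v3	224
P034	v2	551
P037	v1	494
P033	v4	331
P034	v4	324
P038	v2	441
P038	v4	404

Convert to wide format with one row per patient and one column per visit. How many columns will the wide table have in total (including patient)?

5

1 column for patient plus 4 distinct visit values → 5 columns.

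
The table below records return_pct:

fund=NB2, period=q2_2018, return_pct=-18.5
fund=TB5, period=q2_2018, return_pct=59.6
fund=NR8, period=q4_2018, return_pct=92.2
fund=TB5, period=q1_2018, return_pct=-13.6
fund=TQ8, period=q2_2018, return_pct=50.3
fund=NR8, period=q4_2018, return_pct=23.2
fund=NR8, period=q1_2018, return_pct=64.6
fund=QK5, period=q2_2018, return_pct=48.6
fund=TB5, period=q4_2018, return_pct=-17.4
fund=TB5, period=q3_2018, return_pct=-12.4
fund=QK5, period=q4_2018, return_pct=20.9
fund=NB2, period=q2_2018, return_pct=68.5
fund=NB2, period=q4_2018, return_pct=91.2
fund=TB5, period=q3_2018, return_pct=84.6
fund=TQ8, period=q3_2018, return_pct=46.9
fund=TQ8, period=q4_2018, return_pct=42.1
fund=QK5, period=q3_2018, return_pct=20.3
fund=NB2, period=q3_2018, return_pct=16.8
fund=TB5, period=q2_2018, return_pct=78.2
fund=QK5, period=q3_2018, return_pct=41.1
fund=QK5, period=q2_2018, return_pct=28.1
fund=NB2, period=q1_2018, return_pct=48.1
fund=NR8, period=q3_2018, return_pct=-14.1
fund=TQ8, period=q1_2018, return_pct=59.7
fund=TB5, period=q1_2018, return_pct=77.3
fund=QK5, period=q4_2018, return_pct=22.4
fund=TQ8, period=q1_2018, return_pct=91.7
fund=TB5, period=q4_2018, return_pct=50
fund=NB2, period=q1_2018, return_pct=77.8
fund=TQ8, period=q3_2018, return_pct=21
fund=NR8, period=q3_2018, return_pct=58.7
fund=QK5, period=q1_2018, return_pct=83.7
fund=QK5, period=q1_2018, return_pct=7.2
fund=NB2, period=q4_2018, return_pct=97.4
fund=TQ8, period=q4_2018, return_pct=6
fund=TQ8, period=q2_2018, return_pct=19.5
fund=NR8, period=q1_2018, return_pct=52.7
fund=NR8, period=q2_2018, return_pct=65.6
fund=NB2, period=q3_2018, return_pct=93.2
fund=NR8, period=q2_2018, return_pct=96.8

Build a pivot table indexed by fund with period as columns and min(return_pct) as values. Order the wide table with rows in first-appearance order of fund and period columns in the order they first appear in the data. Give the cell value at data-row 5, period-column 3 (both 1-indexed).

With rows in first-appearance order of fund, row 5 is fund=QK5. period columns in first-appearance order: q2_2018, q4_2018, q1_2018, q3_2018; column 3 is q1_2018.
Long rows with fund=QK5, period=q1_2018: min(83.7, 7.2) = 7.2.

7.2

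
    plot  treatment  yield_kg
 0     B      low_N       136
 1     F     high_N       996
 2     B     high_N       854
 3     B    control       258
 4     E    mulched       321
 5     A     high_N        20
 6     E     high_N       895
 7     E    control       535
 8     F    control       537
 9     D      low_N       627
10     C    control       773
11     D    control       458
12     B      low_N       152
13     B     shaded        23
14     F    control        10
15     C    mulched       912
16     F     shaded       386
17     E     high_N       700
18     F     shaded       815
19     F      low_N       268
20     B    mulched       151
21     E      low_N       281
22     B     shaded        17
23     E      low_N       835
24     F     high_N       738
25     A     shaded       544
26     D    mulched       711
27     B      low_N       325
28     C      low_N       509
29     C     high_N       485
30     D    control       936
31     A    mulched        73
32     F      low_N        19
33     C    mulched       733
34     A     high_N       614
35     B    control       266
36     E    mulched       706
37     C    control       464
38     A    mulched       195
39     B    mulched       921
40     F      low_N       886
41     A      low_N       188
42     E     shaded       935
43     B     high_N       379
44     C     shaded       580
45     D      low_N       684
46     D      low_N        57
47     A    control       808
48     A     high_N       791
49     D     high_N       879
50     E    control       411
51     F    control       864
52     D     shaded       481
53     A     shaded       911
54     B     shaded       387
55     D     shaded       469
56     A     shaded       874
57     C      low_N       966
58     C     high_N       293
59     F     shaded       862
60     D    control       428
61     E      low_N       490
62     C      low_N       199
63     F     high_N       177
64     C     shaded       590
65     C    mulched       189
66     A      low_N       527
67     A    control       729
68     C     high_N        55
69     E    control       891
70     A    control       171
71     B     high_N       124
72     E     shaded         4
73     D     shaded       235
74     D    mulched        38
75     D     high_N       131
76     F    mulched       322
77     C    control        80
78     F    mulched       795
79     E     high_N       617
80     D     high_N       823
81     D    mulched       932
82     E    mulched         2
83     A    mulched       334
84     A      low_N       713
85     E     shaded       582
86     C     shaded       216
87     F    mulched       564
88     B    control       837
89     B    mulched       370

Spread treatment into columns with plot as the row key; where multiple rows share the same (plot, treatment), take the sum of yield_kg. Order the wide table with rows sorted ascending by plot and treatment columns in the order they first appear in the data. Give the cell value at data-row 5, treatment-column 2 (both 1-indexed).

2212

With rows sorted ascending by plot, row 5 is plot=E. treatment columns in first-appearance order: low_N, high_N, control, mulched, shaded; column 2 is high_N.
Long rows with plot=E, treatment=high_N: 895 + 700 + 617 = 2212.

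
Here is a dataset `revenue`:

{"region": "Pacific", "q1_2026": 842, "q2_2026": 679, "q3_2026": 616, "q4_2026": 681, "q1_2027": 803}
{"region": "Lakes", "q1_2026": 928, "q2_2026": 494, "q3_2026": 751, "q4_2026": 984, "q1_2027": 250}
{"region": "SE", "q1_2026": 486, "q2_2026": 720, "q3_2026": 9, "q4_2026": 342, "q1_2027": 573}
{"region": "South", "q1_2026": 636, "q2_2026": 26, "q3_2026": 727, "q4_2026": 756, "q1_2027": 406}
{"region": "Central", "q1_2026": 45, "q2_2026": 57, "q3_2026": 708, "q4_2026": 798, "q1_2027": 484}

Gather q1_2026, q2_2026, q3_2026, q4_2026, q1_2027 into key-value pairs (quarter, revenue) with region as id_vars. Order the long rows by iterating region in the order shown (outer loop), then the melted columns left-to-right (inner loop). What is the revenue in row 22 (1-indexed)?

25 rows total (5 × 5). Row 22: index ⌊(22-1)/5⌋ = 4 into region → Central; (22-1) mod 5 = 1 into the melted columns → q2_2026.
So row 22 is (Central, q2_2026, 57); revenue = 57.

57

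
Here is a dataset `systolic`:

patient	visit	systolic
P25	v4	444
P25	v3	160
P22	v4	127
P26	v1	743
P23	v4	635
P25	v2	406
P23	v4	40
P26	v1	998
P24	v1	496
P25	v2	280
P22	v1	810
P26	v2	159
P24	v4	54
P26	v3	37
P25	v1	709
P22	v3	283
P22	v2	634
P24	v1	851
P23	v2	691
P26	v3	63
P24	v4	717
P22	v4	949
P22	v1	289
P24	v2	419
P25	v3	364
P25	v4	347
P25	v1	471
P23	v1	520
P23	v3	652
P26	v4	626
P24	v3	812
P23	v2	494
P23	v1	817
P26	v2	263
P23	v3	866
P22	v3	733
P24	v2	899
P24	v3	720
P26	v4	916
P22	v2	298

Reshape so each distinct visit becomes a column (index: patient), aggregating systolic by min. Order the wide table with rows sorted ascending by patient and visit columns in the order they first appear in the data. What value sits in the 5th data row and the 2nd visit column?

With rows sorted ascending by patient, row 5 is patient=P26. visit columns in first-appearance order: v4, v3, v1, v2; column 2 is v3.
Long rows with patient=P26, visit=v3: min(37, 63) = 37.

37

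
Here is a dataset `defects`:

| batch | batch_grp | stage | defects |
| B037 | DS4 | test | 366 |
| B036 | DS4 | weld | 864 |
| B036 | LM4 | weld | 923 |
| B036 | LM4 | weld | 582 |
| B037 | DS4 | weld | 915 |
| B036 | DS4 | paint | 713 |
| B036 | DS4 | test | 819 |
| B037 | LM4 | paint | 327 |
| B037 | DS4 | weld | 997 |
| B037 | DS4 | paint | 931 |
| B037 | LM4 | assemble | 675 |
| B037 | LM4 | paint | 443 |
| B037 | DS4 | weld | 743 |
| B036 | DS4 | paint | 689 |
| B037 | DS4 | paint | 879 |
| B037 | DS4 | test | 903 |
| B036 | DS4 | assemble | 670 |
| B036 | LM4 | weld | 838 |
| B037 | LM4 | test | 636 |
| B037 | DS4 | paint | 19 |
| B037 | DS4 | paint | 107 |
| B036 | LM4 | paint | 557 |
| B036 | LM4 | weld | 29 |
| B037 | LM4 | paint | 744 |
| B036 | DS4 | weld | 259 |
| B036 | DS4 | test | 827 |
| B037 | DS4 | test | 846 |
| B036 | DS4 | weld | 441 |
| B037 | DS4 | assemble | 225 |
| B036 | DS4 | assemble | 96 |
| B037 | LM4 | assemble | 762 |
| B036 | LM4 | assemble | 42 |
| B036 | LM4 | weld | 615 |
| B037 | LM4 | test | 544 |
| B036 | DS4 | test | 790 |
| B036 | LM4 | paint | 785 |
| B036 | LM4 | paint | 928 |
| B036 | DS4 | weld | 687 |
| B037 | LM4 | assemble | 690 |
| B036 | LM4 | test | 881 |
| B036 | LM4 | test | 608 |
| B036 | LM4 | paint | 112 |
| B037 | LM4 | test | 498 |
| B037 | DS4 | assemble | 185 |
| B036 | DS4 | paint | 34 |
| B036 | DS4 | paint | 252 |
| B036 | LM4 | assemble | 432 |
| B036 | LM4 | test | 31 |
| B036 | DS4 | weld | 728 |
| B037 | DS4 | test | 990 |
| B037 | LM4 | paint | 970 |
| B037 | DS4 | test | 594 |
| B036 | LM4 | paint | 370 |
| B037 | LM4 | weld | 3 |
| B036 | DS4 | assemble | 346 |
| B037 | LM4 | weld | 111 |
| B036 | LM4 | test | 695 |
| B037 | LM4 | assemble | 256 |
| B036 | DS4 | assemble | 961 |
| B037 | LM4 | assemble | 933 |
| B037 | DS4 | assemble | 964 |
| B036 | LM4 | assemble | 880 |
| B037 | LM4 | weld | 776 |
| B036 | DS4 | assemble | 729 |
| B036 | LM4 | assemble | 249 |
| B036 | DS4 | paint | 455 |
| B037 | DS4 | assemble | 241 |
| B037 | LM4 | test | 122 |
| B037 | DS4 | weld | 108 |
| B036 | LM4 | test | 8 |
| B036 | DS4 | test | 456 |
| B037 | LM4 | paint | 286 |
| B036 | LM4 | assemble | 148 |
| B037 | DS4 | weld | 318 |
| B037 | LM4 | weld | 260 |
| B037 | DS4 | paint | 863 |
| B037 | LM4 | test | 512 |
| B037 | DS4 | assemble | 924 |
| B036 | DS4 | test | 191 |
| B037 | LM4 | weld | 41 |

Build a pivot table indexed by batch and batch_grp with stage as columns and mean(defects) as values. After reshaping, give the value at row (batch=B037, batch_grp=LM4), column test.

Rows with batch=B037, batch_grp=LM4 and stage=test: defects values are 636, 544, 498, 122, 512.
(636 + 544 + 498 + 122 + 512) / 5 = 462.40.

462.40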